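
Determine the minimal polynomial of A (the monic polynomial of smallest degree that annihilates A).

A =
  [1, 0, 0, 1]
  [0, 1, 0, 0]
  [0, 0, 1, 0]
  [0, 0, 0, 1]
x^2 - 2*x + 1

The characteristic polynomial is χ_A(x) = (x - 1)^4, so the eigenvalues are known. The minimal polynomial is
  m_A(x) = Π_λ (x − λ)^{k_λ}
where k_λ is the size of the *largest* Jordan block for λ (equivalently, the smallest k with (A − λI)^k v = 0 for every generalised eigenvector v of λ).

  λ = 1: largest Jordan block has size 2, contributing (x − 1)^2

So m_A(x) = (x - 1)^2 = x^2 - 2*x + 1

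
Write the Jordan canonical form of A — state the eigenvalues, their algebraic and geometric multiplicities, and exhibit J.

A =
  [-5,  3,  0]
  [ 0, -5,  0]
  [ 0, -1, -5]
J_2(-5) ⊕ J_1(-5)

The characteristic polynomial is
  det(x·I − A) = x^3 + 15*x^2 + 75*x + 125 = (x + 5)^3

Eigenvalues and multiplicities (the geometric multiplicity of λ is n − rank(A − λI), which equals the number of Jordan blocks for λ):
  λ = -5: algebraic multiplicity = 3, geometric multiplicity = 2

Determining the block sizes for each eigenvalue:
  λ = -5: 2 blocks summing to 3 forces exactly one block of size 2 and the rest size 1 → block sizes [2, 1]

Assembling the blocks gives a Jordan form
J =
  [-5,  1,  0]
  [ 0, -5,  0]
  [ 0,  0, -5]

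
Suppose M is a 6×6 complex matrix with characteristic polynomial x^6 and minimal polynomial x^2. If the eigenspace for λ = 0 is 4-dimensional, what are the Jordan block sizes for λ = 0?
Block sizes for λ = 0: [2, 2, 1, 1]

Step 1 — from the characteristic polynomial, algebraic multiplicity of λ = 0 is 6. From dim ker(M − (0)·I) = 4, there are exactly 4 Jordan blocks for λ = 0.
Step 2 — from the minimal polynomial, the factor (x − 0)^2 tells us the largest block for λ = 0 has size 2.
Step 3 — with total size 6, 4 blocks, and largest block 2, the block sizes (in nonincreasing order) are [2, 2, 1, 1].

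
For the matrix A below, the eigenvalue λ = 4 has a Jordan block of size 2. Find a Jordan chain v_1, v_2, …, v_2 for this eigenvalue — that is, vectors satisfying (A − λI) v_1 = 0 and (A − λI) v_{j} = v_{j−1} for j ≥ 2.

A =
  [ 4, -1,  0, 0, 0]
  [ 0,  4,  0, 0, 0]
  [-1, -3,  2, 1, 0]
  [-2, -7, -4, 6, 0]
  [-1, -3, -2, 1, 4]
A Jordan chain for λ = 4 of length 2:
v_1 = (0, 0, -1, -2, -1)ᵀ
v_2 = (1, 0, 0, 0, 0)ᵀ

Let N = A − (4)·I. We want v_2 with N^2 v_2 = 0 but N^1 v_2 ≠ 0; then v_{j-1} := N · v_j for j = 2, …, 2.

Pick v_2 = (1, 0, 0, 0, 0)ᵀ.
Then v_1 = N · v_2 = (0, 0, -1, -2, -1)ᵀ.

Sanity check: (A − (4)·I) v_1 = (0, 0, 0, 0, 0)ᵀ = 0. ✓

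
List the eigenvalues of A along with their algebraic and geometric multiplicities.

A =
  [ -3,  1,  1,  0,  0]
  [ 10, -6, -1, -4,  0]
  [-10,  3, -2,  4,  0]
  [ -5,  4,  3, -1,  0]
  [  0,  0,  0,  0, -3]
λ = -3: alg = 5, geom = 3

Step 1 — factor the characteristic polynomial to read off the algebraic multiplicities:
  χ_A(x) = (x + 3)^5

Step 2 — compute geometric multiplicities via the rank-nullity identity g(λ) = n − rank(A − λI):
  rank(A − (-3)·I) = 2, so dim ker(A − (-3)·I) = n − 2 = 3

Summary:
  λ = -3: algebraic multiplicity = 5, geometric multiplicity = 3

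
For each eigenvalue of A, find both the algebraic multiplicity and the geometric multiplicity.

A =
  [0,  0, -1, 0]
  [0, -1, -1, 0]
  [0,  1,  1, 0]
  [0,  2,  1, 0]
λ = 0: alg = 4, geom = 2

Step 1 — factor the characteristic polynomial to read off the algebraic multiplicities:
  χ_A(x) = x^4

Step 2 — compute geometric multiplicities via the rank-nullity identity g(λ) = n − rank(A − λI):
  rank(A − (0)·I) = 2, so dim ker(A − (0)·I) = n − 2 = 2

Summary:
  λ = 0: algebraic multiplicity = 4, geometric multiplicity = 2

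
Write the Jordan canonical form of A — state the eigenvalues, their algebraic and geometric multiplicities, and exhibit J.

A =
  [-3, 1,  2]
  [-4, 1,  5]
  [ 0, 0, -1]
J_3(-1)

The characteristic polynomial is
  det(x·I − A) = x^3 + 3*x^2 + 3*x + 1 = (x + 1)^3

Eigenvalues and multiplicities (the geometric multiplicity of λ is n − rank(A − λI), which equals the number of Jordan blocks for λ):
  λ = -1: algebraic multiplicity = 3, geometric multiplicity = 1

Determining the block sizes for each eigenvalue:
  λ = -1: one block (gm = 1), so the single block has size am = 3 → block sizes [3]

Assembling the blocks gives a Jordan form
J =
  [-1,  1,  0]
  [ 0, -1,  1]
  [ 0,  0, -1]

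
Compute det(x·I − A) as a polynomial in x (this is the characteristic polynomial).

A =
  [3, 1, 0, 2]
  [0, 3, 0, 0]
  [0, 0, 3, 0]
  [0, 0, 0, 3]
x^4 - 12*x^3 + 54*x^2 - 108*x + 81

Expanding det(x·I − A) (e.g. by cofactor expansion or by noting that A is similar to its Jordan form J, which has the same characteristic polynomial as A) gives
  χ_A(x) = x^4 - 12*x^3 + 54*x^2 - 108*x + 81
which factors as (x - 3)^4. The eigenvalues (with algebraic multiplicities) are λ = 3 with multiplicity 4.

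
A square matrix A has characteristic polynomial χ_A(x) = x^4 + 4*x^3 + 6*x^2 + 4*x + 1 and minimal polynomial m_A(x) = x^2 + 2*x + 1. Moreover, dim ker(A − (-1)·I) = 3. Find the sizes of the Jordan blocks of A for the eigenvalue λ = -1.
Block sizes for λ = -1: [2, 1, 1]

Step 1 — from the characteristic polynomial, algebraic multiplicity of λ = -1 is 4. From dim ker(A − (-1)·I) = 3, there are exactly 3 Jordan blocks for λ = -1.
Step 2 — from the minimal polynomial, the factor (x + 1)^2 tells us the largest block for λ = -1 has size 2.
Step 3 — with total size 4, 3 blocks, and largest block 2, the block sizes (in nonincreasing order) are [2, 1, 1].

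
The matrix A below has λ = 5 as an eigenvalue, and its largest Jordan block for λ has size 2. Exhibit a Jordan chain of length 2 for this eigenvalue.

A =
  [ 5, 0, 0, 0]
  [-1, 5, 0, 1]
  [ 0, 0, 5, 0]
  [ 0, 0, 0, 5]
A Jordan chain for λ = 5 of length 2:
v_1 = (0, -1, 0, 0)ᵀ
v_2 = (1, 0, 0, 0)ᵀ

Let N = A − (5)·I. We want v_2 with N^2 v_2 = 0 but N^1 v_2 ≠ 0; then v_{j-1} := N · v_j for j = 2, …, 2.

Pick v_2 = (1, 0, 0, 0)ᵀ.
Then v_1 = N · v_2 = (0, -1, 0, 0)ᵀ.

Sanity check: (A − (5)·I) v_1 = (0, 0, 0, 0)ᵀ = 0. ✓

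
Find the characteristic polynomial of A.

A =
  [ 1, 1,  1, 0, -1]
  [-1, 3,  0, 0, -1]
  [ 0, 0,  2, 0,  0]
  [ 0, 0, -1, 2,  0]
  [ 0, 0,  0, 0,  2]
x^5 - 10*x^4 + 40*x^3 - 80*x^2 + 80*x - 32

Expanding det(x·I − A) (e.g. by cofactor expansion or by noting that A is similar to its Jordan form J, which has the same characteristic polynomial as A) gives
  χ_A(x) = x^5 - 10*x^4 + 40*x^3 - 80*x^2 + 80*x - 32
which factors as (x - 2)^5. The eigenvalues (with algebraic multiplicities) are λ = 2 with multiplicity 5.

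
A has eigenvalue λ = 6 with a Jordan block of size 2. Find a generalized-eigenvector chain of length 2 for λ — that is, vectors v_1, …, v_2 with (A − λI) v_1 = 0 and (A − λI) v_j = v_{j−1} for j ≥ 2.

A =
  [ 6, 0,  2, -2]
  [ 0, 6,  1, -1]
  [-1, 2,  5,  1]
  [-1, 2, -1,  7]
A Jordan chain for λ = 6 of length 2:
v_1 = (0, 0, -1, -1)ᵀ
v_2 = (1, 0, 0, 0)ᵀ

Let N = A − (6)·I. We want v_2 with N^2 v_2 = 0 but N^1 v_2 ≠ 0; then v_{j-1} := N · v_j for j = 2, …, 2.

Pick v_2 = (1, 0, 0, 0)ᵀ.
Then v_1 = N · v_2 = (0, 0, -1, -1)ᵀ.

Sanity check: (A − (6)·I) v_1 = (0, 0, 0, 0)ᵀ = 0. ✓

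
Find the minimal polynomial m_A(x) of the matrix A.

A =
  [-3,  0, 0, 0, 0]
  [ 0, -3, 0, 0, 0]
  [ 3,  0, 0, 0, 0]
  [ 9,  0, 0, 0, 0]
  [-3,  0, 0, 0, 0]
x^2 + 3*x

The characteristic polynomial is χ_A(x) = x^3*(x + 3)^2, so the eigenvalues are known. The minimal polynomial is
  m_A(x) = Π_λ (x − λ)^{k_λ}
where k_λ is the size of the *largest* Jordan block for λ (equivalently, the smallest k with (A − λI)^k v = 0 for every generalised eigenvector v of λ).

  λ = -3: largest Jordan block has size 1, contributing (x + 3)
  λ = 0: largest Jordan block has size 1, contributing (x − 0)

So m_A(x) = x*(x + 3) = x^2 + 3*x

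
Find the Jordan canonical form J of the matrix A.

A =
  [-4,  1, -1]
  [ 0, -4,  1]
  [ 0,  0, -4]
J_3(-4)

The characteristic polynomial is
  det(x·I − A) = x^3 + 12*x^2 + 48*x + 64 = (x + 4)^3

Eigenvalues and multiplicities (the geometric multiplicity of λ is n − rank(A − λI), which equals the number of Jordan blocks for λ):
  λ = -4: algebraic multiplicity = 3, geometric multiplicity = 1

Determining the block sizes for each eigenvalue:
  λ = -4: one block (gm = 1), so the single block has size am = 3 → block sizes [3]

Assembling the blocks gives a Jordan form
J =
  [-4,  1,  0]
  [ 0, -4,  1]
  [ 0,  0, -4]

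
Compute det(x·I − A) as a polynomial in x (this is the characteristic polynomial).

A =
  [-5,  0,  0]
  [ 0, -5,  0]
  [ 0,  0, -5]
x^3 + 15*x^2 + 75*x + 125

Expanding det(x·I − A) (e.g. by cofactor expansion or by noting that A is similar to its Jordan form J, which has the same characteristic polynomial as A) gives
  χ_A(x) = x^3 + 15*x^2 + 75*x + 125
which factors as (x + 5)^3. The eigenvalues (with algebraic multiplicities) are λ = -5 with multiplicity 3.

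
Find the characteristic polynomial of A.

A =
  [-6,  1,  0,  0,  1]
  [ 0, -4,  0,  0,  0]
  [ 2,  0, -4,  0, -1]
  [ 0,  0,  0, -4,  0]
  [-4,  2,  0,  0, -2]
x^5 + 20*x^4 + 160*x^3 + 640*x^2 + 1280*x + 1024

Expanding det(x·I − A) (e.g. by cofactor expansion or by noting that A is similar to its Jordan form J, which has the same characteristic polynomial as A) gives
  χ_A(x) = x^5 + 20*x^4 + 160*x^3 + 640*x^2 + 1280*x + 1024
which factors as (x + 4)^5. The eigenvalues (with algebraic multiplicities) are λ = -4 with multiplicity 5.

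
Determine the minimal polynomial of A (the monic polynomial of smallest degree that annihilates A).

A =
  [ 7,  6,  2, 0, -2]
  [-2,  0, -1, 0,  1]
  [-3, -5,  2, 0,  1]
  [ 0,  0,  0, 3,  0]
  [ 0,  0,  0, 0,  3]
x^3 - 9*x^2 + 27*x - 27

The characteristic polynomial is χ_A(x) = (x - 3)^5, so the eigenvalues are known. The minimal polynomial is
  m_A(x) = Π_λ (x − λ)^{k_λ}
where k_λ is the size of the *largest* Jordan block for λ (equivalently, the smallest k with (A − λI)^k v = 0 for every generalised eigenvector v of λ).

  λ = 3: largest Jordan block has size 3, contributing (x − 3)^3

So m_A(x) = (x - 3)^3 = x^3 - 9*x^2 + 27*x - 27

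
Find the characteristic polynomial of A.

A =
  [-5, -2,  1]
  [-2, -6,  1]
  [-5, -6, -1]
x^3 + 12*x^2 + 48*x + 64

Expanding det(x·I − A) (e.g. by cofactor expansion or by noting that A is similar to its Jordan form J, which has the same characteristic polynomial as A) gives
  χ_A(x) = x^3 + 12*x^2 + 48*x + 64
which factors as (x + 4)^3. The eigenvalues (with algebraic multiplicities) are λ = -4 with multiplicity 3.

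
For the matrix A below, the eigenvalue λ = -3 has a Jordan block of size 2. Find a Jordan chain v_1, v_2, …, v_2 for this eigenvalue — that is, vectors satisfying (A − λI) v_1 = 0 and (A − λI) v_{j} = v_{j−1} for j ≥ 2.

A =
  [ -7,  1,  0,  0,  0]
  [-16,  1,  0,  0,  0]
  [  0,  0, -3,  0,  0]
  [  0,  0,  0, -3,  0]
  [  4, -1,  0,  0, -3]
A Jordan chain for λ = -3 of length 2:
v_1 = (-4, -16, 0, 0, 4)ᵀ
v_2 = (1, 0, 0, 0, 0)ᵀ

Let N = A − (-3)·I. We want v_2 with N^2 v_2 = 0 but N^1 v_2 ≠ 0; then v_{j-1} := N · v_j for j = 2, …, 2.

Pick v_2 = (1, 0, 0, 0, 0)ᵀ.
Then v_1 = N · v_2 = (-4, -16, 0, 0, 4)ᵀ.

Sanity check: (A − (-3)·I) v_1 = (0, 0, 0, 0, 0)ᵀ = 0. ✓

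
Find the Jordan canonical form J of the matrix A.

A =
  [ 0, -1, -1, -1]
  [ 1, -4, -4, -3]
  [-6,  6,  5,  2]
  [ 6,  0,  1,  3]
J_2(1) ⊕ J_2(1)

The characteristic polynomial is
  det(x·I − A) = x^4 - 4*x^3 + 6*x^2 - 4*x + 1 = (x - 1)^4

Eigenvalues and multiplicities (the geometric multiplicity of λ is n − rank(A − λI), which equals the number of Jordan blocks for λ):
  λ = 1: algebraic multiplicity = 4, geometric multiplicity = 2

Determining the block sizes for each eigenvalue:
  λ = 1: with am = 4 and gm = 2, the partition is not yet determined (e.g. several partitions of 4 into 2 parts exist). Let N = A − (1)·I. Computing rank(N^1) = 2, rank(N^2) = 0; the number of blocks of size ≥ j is rank(N^{j−1}) − rank(N^j), giving [2, 2]. So we have 2 block(s) of size 2 → block sizes [2, 2]

Assembling the blocks gives a Jordan form
J =
  [1, 1, 0, 0]
  [0, 1, 0, 0]
  [0, 0, 1, 1]
  [0, 0, 0, 1]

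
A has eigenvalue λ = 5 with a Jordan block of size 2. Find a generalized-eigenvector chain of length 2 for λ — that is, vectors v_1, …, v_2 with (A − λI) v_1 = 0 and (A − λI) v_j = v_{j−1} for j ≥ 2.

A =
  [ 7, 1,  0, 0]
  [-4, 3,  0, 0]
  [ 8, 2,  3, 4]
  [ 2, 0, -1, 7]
A Jordan chain for λ = 5 of length 2:
v_1 = (2, -4, 8, 2)ᵀ
v_2 = (1, 0, 0, 0)ᵀ

Let N = A − (5)·I. We want v_2 with N^2 v_2 = 0 but N^1 v_2 ≠ 0; then v_{j-1} := N · v_j for j = 2, …, 2.

Pick v_2 = (1, 0, 0, 0)ᵀ.
Then v_1 = N · v_2 = (2, -4, 8, 2)ᵀ.

Sanity check: (A − (5)·I) v_1 = (0, 0, 0, 0)ᵀ = 0. ✓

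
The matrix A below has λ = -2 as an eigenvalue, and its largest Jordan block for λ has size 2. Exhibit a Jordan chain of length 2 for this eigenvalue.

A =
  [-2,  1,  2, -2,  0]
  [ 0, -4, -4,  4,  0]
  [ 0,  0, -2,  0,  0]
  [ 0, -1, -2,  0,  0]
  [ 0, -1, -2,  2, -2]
A Jordan chain for λ = -2 of length 2:
v_1 = (1, -2, 0, -1, -1)ᵀ
v_2 = (0, 1, 0, 0, 0)ᵀ

Let N = A − (-2)·I. We want v_2 with N^2 v_2 = 0 but N^1 v_2 ≠ 0; then v_{j-1} := N · v_j for j = 2, …, 2.

Pick v_2 = (0, 1, 0, 0, 0)ᵀ.
Then v_1 = N · v_2 = (1, -2, 0, -1, -1)ᵀ.

Sanity check: (A − (-2)·I) v_1 = (0, 0, 0, 0, 0)ᵀ = 0. ✓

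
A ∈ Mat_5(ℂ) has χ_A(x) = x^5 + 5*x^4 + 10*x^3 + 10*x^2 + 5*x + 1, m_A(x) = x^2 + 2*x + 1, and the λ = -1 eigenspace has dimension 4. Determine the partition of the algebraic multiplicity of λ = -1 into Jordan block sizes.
Block sizes for λ = -1: [2, 1, 1, 1]

Step 1 — from the characteristic polynomial, algebraic multiplicity of λ = -1 is 5. From dim ker(A − (-1)·I) = 4, there are exactly 4 Jordan blocks for λ = -1.
Step 2 — from the minimal polynomial, the factor (x + 1)^2 tells us the largest block for λ = -1 has size 2.
Step 3 — with total size 5, 4 blocks, and largest block 2, the block sizes (in nonincreasing order) are [2, 1, 1, 1].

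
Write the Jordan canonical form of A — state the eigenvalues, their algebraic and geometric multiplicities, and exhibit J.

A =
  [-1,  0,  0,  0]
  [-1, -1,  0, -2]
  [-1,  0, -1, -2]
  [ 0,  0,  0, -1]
J_2(-1) ⊕ J_1(-1) ⊕ J_1(-1)

The characteristic polynomial is
  det(x·I − A) = x^4 + 4*x^3 + 6*x^2 + 4*x + 1 = (x + 1)^4

Eigenvalues and multiplicities (the geometric multiplicity of λ is n − rank(A − λI), which equals the number of Jordan blocks for λ):
  λ = -1: algebraic multiplicity = 4, geometric multiplicity = 3

Determining the block sizes for each eigenvalue:
  λ = -1: 3 blocks summing to 4 forces exactly one block of size 2 and the rest size 1 → block sizes [2, 1, 1]

Assembling the blocks gives a Jordan form
J =
  [-1,  1,  0,  0]
  [ 0, -1,  0,  0]
  [ 0,  0, -1,  0]
  [ 0,  0,  0, -1]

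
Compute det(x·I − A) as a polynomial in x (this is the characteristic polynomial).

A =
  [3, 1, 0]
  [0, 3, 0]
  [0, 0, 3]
x^3 - 9*x^2 + 27*x - 27

Expanding det(x·I − A) (e.g. by cofactor expansion or by noting that A is similar to its Jordan form J, which has the same characteristic polynomial as A) gives
  χ_A(x) = x^3 - 9*x^2 + 27*x - 27
which factors as (x - 3)^3. The eigenvalues (with algebraic multiplicities) are λ = 3 with multiplicity 3.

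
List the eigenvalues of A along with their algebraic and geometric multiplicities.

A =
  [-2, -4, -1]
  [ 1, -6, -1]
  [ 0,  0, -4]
λ = -4: alg = 3, geom = 1

Step 1 — factor the characteristic polynomial to read off the algebraic multiplicities:
  χ_A(x) = (x + 4)^3

Step 2 — compute geometric multiplicities via the rank-nullity identity g(λ) = n − rank(A − λI):
  rank(A − (-4)·I) = 2, so dim ker(A − (-4)·I) = n − 2 = 1

Summary:
  λ = -4: algebraic multiplicity = 3, geometric multiplicity = 1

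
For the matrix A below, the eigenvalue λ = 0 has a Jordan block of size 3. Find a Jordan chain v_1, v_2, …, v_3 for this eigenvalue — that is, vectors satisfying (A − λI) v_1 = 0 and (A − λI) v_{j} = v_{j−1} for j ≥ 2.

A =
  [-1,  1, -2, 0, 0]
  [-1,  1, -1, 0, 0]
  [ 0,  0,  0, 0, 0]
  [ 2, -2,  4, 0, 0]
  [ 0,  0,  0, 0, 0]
A Jordan chain for λ = 0 of length 3:
v_1 = (1, 1, 0, -2, 0)ᵀ
v_2 = (-2, -1, 0, 4, 0)ᵀ
v_3 = (0, 0, 1, 0, 0)ᵀ

Let N = A − (0)·I. We want v_3 with N^3 v_3 = 0 but N^2 v_3 ≠ 0; then v_{j-1} := N · v_j for j = 3, …, 2.

Pick v_3 = (0, 0, 1, 0, 0)ᵀ.
Then v_2 = N · v_3 = (-2, -1, 0, 4, 0)ᵀ.
Then v_1 = N · v_2 = (1, 1, 0, -2, 0)ᵀ.

Sanity check: (A − (0)·I) v_1 = (0, 0, 0, 0, 0)ᵀ = 0. ✓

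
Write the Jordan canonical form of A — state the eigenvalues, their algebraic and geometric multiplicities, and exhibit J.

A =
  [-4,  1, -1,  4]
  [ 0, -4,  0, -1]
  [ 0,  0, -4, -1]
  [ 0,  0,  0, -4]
J_2(-4) ⊕ J_2(-4)

The characteristic polynomial is
  det(x·I − A) = x^4 + 16*x^3 + 96*x^2 + 256*x + 256 = (x + 4)^4

Eigenvalues and multiplicities (the geometric multiplicity of λ is n − rank(A − λI), which equals the number of Jordan blocks for λ):
  λ = -4: algebraic multiplicity = 4, geometric multiplicity = 2

Determining the block sizes for each eigenvalue:
  λ = -4: with am = 4 and gm = 2, the partition is not yet determined (e.g. several partitions of 4 into 2 parts exist). Let N = A − (-4)·I. Computing rank(N^1) = 2, rank(N^2) = 0; the number of blocks of size ≥ j is rank(N^{j−1}) − rank(N^j), giving [2, 2]. So we have 2 block(s) of size 2 → block sizes [2, 2]

Assembling the blocks gives a Jordan form
J =
  [-4,  1,  0,  0]
  [ 0, -4,  0,  0]
  [ 0,  0, -4,  1]
  [ 0,  0,  0, -4]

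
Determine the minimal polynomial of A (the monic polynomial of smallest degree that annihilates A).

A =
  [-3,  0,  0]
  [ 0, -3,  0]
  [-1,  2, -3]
x^2 + 6*x + 9

The characteristic polynomial is χ_A(x) = (x + 3)^3, so the eigenvalues are known. The minimal polynomial is
  m_A(x) = Π_λ (x − λ)^{k_λ}
where k_λ is the size of the *largest* Jordan block for λ (equivalently, the smallest k with (A − λI)^k v = 0 for every generalised eigenvector v of λ).

  λ = -3: largest Jordan block has size 2, contributing (x + 3)^2

So m_A(x) = (x + 3)^2 = x^2 + 6*x + 9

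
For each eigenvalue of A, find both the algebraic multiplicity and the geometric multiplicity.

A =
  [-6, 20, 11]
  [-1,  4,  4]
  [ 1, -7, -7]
λ = -3: alg = 3, geom = 1

Step 1 — factor the characteristic polynomial to read off the algebraic multiplicities:
  χ_A(x) = (x + 3)^3

Step 2 — compute geometric multiplicities via the rank-nullity identity g(λ) = n − rank(A − λI):
  rank(A − (-3)·I) = 2, so dim ker(A − (-3)·I) = n − 2 = 1

Summary:
  λ = -3: algebraic multiplicity = 3, geometric multiplicity = 1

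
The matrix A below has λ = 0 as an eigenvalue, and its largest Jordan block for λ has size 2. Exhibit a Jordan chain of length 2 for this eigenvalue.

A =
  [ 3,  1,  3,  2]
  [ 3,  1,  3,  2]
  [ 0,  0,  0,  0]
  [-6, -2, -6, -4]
A Jordan chain for λ = 0 of length 2:
v_1 = (3, 3, 0, -6)ᵀ
v_2 = (1, 0, 0, 0)ᵀ

Let N = A − (0)·I. We want v_2 with N^2 v_2 = 0 but N^1 v_2 ≠ 0; then v_{j-1} := N · v_j for j = 2, …, 2.

Pick v_2 = (1, 0, 0, 0)ᵀ.
Then v_1 = N · v_2 = (3, 3, 0, -6)ᵀ.

Sanity check: (A − (0)·I) v_1 = (0, 0, 0, 0)ᵀ = 0. ✓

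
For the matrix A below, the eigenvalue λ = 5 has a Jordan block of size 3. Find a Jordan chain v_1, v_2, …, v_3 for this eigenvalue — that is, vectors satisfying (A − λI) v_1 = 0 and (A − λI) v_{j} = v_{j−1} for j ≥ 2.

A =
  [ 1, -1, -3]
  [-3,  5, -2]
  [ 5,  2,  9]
A Jordan chain for λ = 5 of length 3:
v_1 = (4, 2, -6)ᵀ
v_2 = (-4, -3, 5)ᵀ
v_3 = (1, 0, 0)ᵀ

Let N = A − (5)·I. We want v_3 with N^3 v_3 = 0 but N^2 v_3 ≠ 0; then v_{j-1} := N · v_j for j = 3, …, 2.

Pick v_3 = (1, 0, 0)ᵀ.
Then v_2 = N · v_3 = (-4, -3, 5)ᵀ.
Then v_1 = N · v_2 = (4, 2, -6)ᵀ.

Sanity check: (A − (5)·I) v_1 = (0, 0, 0)ᵀ = 0. ✓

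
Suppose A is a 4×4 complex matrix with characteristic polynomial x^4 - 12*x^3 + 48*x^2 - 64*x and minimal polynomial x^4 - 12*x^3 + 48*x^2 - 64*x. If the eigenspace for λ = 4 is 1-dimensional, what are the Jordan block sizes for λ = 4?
Block sizes for λ = 4: [3]

Step 1 — from the characteristic polynomial, algebraic multiplicity of λ = 4 is 3. From dim ker(A − (4)·I) = 1, there are exactly 1 Jordan blocks for λ = 4.
Step 2 — from the minimal polynomial, the factor (x − 4)^3 tells us the largest block for λ = 4 has size 3.
Step 3 — with total size 3, 1 blocks, and largest block 3, the block sizes (in nonincreasing order) are [3].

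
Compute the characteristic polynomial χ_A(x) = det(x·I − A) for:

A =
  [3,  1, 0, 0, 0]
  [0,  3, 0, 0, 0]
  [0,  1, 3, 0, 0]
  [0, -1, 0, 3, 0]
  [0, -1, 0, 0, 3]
x^5 - 15*x^4 + 90*x^3 - 270*x^2 + 405*x - 243

Expanding det(x·I − A) (e.g. by cofactor expansion or by noting that A is similar to its Jordan form J, which has the same characteristic polynomial as A) gives
  χ_A(x) = x^5 - 15*x^4 + 90*x^3 - 270*x^2 + 405*x - 243
which factors as (x - 3)^5. The eigenvalues (with algebraic multiplicities) are λ = 3 with multiplicity 5.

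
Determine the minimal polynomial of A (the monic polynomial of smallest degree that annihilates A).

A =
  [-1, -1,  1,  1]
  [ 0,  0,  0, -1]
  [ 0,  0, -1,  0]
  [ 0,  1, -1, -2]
x^3 + 3*x^2 + 3*x + 1

The characteristic polynomial is χ_A(x) = (x + 1)^4, so the eigenvalues are known. The minimal polynomial is
  m_A(x) = Π_λ (x − λ)^{k_λ}
where k_λ is the size of the *largest* Jordan block for λ (equivalently, the smallest k with (A − λI)^k v = 0 for every generalised eigenvector v of λ).

  λ = -1: largest Jordan block has size 3, contributing (x + 1)^3

So m_A(x) = (x + 1)^3 = x^3 + 3*x^2 + 3*x + 1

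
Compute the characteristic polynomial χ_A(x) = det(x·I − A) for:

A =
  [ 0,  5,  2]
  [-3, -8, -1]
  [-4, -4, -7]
x^3 + 15*x^2 + 75*x + 125

Expanding det(x·I − A) (e.g. by cofactor expansion or by noting that A is similar to its Jordan form J, which has the same characteristic polynomial as A) gives
  χ_A(x) = x^3 + 15*x^2 + 75*x + 125
which factors as (x + 5)^3. The eigenvalues (with algebraic multiplicities) are λ = -5 with multiplicity 3.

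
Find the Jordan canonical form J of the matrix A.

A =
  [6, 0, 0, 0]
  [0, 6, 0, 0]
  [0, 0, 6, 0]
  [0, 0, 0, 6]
J_1(6) ⊕ J_1(6) ⊕ J_1(6) ⊕ J_1(6)

The characteristic polynomial is
  det(x·I − A) = x^4 - 24*x^3 + 216*x^2 - 864*x + 1296 = (x - 6)^4

Eigenvalues and multiplicities (the geometric multiplicity of λ is n − rank(A − λI), which equals the number of Jordan blocks for λ):
  λ = 6: algebraic multiplicity = 4, geometric multiplicity = 4

Determining the block sizes for each eigenvalue:
  λ = 6: gm = am = 4, so every block has size 1 → block sizes [1, 1, 1, 1]

Assembling the blocks gives a Jordan form
J =
  [6, 0, 0, 0]
  [0, 6, 0, 0]
  [0, 0, 6, 0]
  [0, 0, 0, 6]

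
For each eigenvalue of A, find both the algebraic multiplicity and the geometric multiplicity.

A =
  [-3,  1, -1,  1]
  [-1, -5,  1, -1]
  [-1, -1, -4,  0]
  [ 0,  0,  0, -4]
λ = -4: alg = 4, geom = 2

Step 1 — factor the characteristic polynomial to read off the algebraic multiplicities:
  χ_A(x) = (x + 4)^4

Step 2 — compute geometric multiplicities via the rank-nullity identity g(λ) = n − rank(A − λI):
  rank(A − (-4)·I) = 2, so dim ker(A − (-4)·I) = n − 2 = 2

Summary:
  λ = -4: algebraic multiplicity = 4, geometric multiplicity = 2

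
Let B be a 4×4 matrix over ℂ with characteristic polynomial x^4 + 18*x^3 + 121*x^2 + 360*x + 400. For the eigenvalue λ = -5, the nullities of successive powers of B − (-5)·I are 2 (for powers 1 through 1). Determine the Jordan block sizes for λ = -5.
Block sizes for λ = -5: [1, 1]

From the dimensions of kernels of powers, the number of Jordan blocks of size at least j is d_j − d_{j−1} where d_j = dim ker(N^j) (with d_0 = 0). Computing the differences gives [2].
The number of blocks of size exactly k is (#blocks of size ≥ k) − (#blocks of size ≥ k + 1), so the partition is: 2 block(s) of size 1.
In nonincreasing order the block sizes are [1, 1].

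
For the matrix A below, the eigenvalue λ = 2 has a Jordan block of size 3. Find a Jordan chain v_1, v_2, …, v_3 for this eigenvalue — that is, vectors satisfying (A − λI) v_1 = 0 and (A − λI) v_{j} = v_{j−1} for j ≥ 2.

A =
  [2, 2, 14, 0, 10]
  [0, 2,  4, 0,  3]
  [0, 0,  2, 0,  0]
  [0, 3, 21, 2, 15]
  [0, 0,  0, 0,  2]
A Jordan chain for λ = 2 of length 3:
v_1 = (8, 0, 0, 12, 0)ᵀ
v_2 = (14, 4, 0, 21, 0)ᵀ
v_3 = (0, 0, 1, 0, 0)ᵀ

Let N = A − (2)·I. We want v_3 with N^3 v_3 = 0 but N^2 v_3 ≠ 0; then v_{j-1} := N · v_j for j = 3, …, 2.

Pick v_3 = (0, 0, 1, 0, 0)ᵀ.
Then v_2 = N · v_3 = (14, 4, 0, 21, 0)ᵀ.
Then v_1 = N · v_2 = (8, 0, 0, 12, 0)ᵀ.

Sanity check: (A − (2)·I) v_1 = (0, 0, 0, 0, 0)ᵀ = 0. ✓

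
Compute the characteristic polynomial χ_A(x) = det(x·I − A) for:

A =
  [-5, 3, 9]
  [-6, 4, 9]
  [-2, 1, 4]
x^3 - 3*x^2 + 3*x - 1

Expanding det(x·I − A) (e.g. by cofactor expansion or by noting that A is similar to its Jordan form J, which has the same characteristic polynomial as A) gives
  χ_A(x) = x^3 - 3*x^2 + 3*x - 1
which factors as (x - 1)^3. The eigenvalues (with algebraic multiplicities) are λ = 1 with multiplicity 3.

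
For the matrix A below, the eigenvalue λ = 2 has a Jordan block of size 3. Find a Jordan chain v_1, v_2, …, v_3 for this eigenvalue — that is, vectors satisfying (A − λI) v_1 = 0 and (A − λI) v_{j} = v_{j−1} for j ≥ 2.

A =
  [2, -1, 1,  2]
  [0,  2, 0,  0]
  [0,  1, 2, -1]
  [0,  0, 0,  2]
A Jordan chain for λ = 2 of length 3:
v_1 = (1, 0, 0, 0)ᵀ
v_2 = (-1, 0, 1, 0)ᵀ
v_3 = (0, 1, 0, 0)ᵀ

Let N = A − (2)·I. We want v_3 with N^3 v_3 = 0 but N^2 v_3 ≠ 0; then v_{j-1} := N · v_j for j = 3, …, 2.

Pick v_3 = (0, 1, 0, 0)ᵀ.
Then v_2 = N · v_3 = (-1, 0, 1, 0)ᵀ.
Then v_1 = N · v_2 = (1, 0, 0, 0)ᵀ.

Sanity check: (A − (2)·I) v_1 = (0, 0, 0, 0)ᵀ = 0. ✓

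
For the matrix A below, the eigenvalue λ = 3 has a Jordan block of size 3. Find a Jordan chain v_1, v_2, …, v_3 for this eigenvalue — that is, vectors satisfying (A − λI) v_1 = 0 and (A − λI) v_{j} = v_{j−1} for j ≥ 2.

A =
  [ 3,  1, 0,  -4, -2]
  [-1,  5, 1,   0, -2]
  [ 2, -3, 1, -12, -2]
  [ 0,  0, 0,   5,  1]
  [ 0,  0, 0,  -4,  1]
A Jordan chain for λ = 3 of length 3:
v_1 = (-1, 0, -1, 0, 0)ᵀ
v_2 = (0, -1, 2, 0, 0)ᵀ
v_3 = (1, 0, 0, 0, 0)ᵀ

Let N = A − (3)·I. We want v_3 with N^3 v_3 = 0 but N^2 v_3 ≠ 0; then v_{j-1} := N · v_j for j = 3, …, 2.

Pick v_3 = (1, 0, 0, 0, 0)ᵀ.
Then v_2 = N · v_3 = (0, -1, 2, 0, 0)ᵀ.
Then v_1 = N · v_2 = (-1, 0, -1, 0, 0)ᵀ.

Sanity check: (A − (3)·I) v_1 = (0, 0, 0, 0, 0)ᵀ = 0. ✓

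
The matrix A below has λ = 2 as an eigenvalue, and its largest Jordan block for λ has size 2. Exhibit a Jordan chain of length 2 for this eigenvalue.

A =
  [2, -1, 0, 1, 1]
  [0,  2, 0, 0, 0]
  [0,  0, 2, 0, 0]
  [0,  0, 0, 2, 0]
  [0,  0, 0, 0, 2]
A Jordan chain for λ = 2 of length 2:
v_1 = (-1, 0, 0, 0, 0)ᵀ
v_2 = (0, 1, 0, 0, 0)ᵀ

Let N = A − (2)·I. We want v_2 with N^2 v_2 = 0 but N^1 v_2 ≠ 0; then v_{j-1} := N · v_j for j = 2, …, 2.

Pick v_2 = (0, 1, 0, 0, 0)ᵀ.
Then v_1 = N · v_2 = (-1, 0, 0, 0, 0)ᵀ.

Sanity check: (A − (2)·I) v_1 = (0, 0, 0, 0, 0)ᵀ = 0. ✓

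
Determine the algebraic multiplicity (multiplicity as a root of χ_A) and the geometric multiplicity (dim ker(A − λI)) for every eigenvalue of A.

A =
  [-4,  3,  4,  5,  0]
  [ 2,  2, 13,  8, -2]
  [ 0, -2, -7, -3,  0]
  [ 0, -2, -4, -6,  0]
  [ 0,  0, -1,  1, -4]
λ = -4: alg = 4, geom = 2; λ = -3: alg = 1, geom = 1

Step 1 — factor the characteristic polynomial to read off the algebraic multiplicities:
  χ_A(x) = (x + 3)*(x + 4)^4

Step 2 — compute geometric multiplicities via the rank-nullity identity g(λ) = n − rank(A − λI):
  rank(A − (-4)·I) = 3, so dim ker(A − (-4)·I) = n − 3 = 2
  rank(A − (-3)·I) = 4, so dim ker(A − (-3)·I) = n − 4 = 1

Summary:
  λ = -4: algebraic multiplicity = 4, geometric multiplicity = 2
  λ = -3: algebraic multiplicity = 1, geometric multiplicity = 1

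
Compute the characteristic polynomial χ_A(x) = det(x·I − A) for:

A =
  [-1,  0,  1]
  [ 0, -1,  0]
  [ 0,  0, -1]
x^3 + 3*x^2 + 3*x + 1

Expanding det(x·I − A) (e.g. by cofactor expansion or by noting that A is similar to its Jordan form J, which has the same characteristic polynomial as A) gives
  χ_A(x) = x^3 + 3*x^2 + 3*x + 1
which factors as (x + 1)^3. The eigenvalues (with algebraic multiplicities) are λ = -1 with multiplicity 3.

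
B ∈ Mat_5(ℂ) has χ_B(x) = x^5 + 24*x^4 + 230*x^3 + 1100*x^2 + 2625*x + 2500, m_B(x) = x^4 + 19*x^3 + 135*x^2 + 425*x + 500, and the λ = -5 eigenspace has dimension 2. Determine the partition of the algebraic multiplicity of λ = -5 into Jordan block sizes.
Block sizes for λ = -5: [3, 1]

Step 1 — from the characteristic polynomial, algebraic multiplicity of λ = -5 is 4. From dim ker(B − (-5)·I) = 2, there are exactly 2 Jordan blocks for λ = -5.
Step 2 — from the minimal polynomial, the factor (x + 5)^3 tells us the largest block for λ = -5 has size 3.
Step 3 — with total size 4, 2 blocks, and largest block 3, the block sizes (in nonincreasing order) are [3, 1].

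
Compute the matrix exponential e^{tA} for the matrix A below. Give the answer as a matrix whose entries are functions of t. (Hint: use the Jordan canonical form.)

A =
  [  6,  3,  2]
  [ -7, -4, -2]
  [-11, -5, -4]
e^{tA} =
  [t*exp(-t) + 6 - 5*exp(-t), t*exp(-t) + 2 - 2*exp(-t), 2 - 2*exp(-t)]
  [-t*exp(-t) - 6 + 6*exp(-t), -t*exp(-t) - 2 + 3*exp(-t), -2 + 2*exp(-t)]
  [-2*t*exp(-t) - 9 + 9*exp(-t), -2*t*exp(-t) - 3 + 3*exp(-t), -3 + 4*exp(-t)]

Strategy: write A = P · J · P⁻¹ where J is a Jordan canonical form, so e^{tA} = P · e^{tJ} · P⁻¹, and e^{tJ} can be computed block-by-block.

A has Jordan form
J =
  [-1,  1, 0]
  [ 0, -1, 0]
  [ 0,  0, 0]
(up to reordering of blocks).

Per-block formulas:
  For a 1×1 block at λ = 0: exp(t · [0]) = [e^(0t)].
  For a 2×2 Jordan block J_2(-1): exp(t · J_2(-1)) = e^(-1t)·(I + t·N), where N is the 2×2 nilpotent shift.

After assembling e^{tJ} and conjugating by P, we get:

e^{tA} =
  [t*exp(-t) + 6 - 5*exp(-t), t*exp(-t) + 2 - 2*exp(-t), 2 - 2*exp(-t)]
  [-t*exp(-t) - 6 + 6*exp(-t), -t*exp(-t) - 2 + 3*exp(-t), -2 + 2*exp(-t)]
  [-2*t*exp(-t) - 9 + 9*exp(-t), -2*t*exp(-t) - 3 + 3*exp(-t), -3 + 4*exp(-t)]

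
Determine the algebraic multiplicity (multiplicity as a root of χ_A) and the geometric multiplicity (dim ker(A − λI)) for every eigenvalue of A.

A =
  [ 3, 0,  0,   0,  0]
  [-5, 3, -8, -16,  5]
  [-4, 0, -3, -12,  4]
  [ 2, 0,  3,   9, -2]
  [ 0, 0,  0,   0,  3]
λ = 3: alg = 5, geom = 3

Step 1 — factor the characteristic polynomial to read off the algebraic multiplicities:
  χ_A(x) = (x - 3)^5

Step 2 — compute geometric multiplicities via the rank-nullity identity g(λ) = n − rank(A − λI):
  rank(A − (3)·I) = 2, so dim ker(A − (3)·I) = n − 2 = 3

Summary:
  λ = 3: algebraic multiplicity = 5, geometric multiplicity = 3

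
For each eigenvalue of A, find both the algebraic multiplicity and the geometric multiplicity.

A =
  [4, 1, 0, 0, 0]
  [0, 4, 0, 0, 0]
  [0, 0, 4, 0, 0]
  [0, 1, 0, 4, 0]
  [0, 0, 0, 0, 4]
λ = 4: alg = 5, geom = 4

Step 1 — factor the characteristic polynomial to read off the algebraic multiplicities:
  χ_A(x) = (x - 4)^5

Step 2 — compute geometric multiplicities via the rank-nullity identity g(λ) = n − rank(A − λI):
  rank(A − (4)·I) = 1, so dim ker(A − (4)·I) = n − 1 = 4

Summary:
  λ = 4: algebraic multiplicity = 5, geometric multiplicity = 4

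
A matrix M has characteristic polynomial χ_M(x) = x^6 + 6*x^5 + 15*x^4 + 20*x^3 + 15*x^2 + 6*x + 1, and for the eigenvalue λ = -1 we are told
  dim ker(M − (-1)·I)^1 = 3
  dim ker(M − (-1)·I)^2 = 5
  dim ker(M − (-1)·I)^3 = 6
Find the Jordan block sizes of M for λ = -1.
Block sizes for λ = -1: [3, 2, 1]

From the dimensions of kernels of powers, the number of Jordan blocks of size at least j is d_j − d_{j−1} where d_j = dim ker(N^j) (with d_0 = 0). Computing the differences gives [3, 2, 1].
The number of blocks of size exactly k is (#blocks of size ≥ k) − (#blocks of size ≥ k + 1), so the partition is: 1 block(s) of size 1, 1 block(s) of size 2, 1 block(s) of size 3.
In nonincreasing order the block sizes are [3, 2, 1].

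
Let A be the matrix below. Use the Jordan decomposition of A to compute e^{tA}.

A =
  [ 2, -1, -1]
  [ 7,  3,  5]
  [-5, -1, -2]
e^{tA} =
  [-t^2*exp(t)/2 + t*exp(t) + exp(t), -t^2*exp(t) - t*exp(t), -3*t^2*exp(t)/2 - t*exp(t)]
  [-2*t^2*exp(t) + 7*t*exp(t), -4*t^2*exp(t) + 2*t*exp(t) + exp(t), -6*t^2*exp(t) + 5*t*exp(t)]
  [3*t^2*exp(t)/2 - 5*t*exp(t), 3*t^2*exp(t) - t*exp(t), 9*t^2*exp(t)/2 - 3*t*exp(t) + exp(t)]

Strategy: write A = P · J · P⁻¹ where J is a Jordan canonical form, so e^{tA} = P · e^{tJ} · P⁻¹, and e^{tJ} can be computed block-by-block.

A has Jordan form
J =
  [1, 1, 0]
  [0, 1, 1]
  [0, 0, 1]
(up to reordering of blocks).

Per-block formulas:
  For a 3×3 Jordan block J_3(1): exp(t · J_3(1)) = e^(1t)·(I + t·N + (t^2/2)·N^2), where N is the 3×3 nilpotent shift.

After assembling e^{tJ} and conjugating by P, we get:

e^{tA} =
  [-t^2*exp(t)/2 + t*exp(t) + exp(t), -t^2*exp(t) - t*exp(t), -3*t^2*exp(t)/2 - t*exp(t)]
  [-2*t^2*exp(t) + 7*t*exp(t), -4*t^2*exp(t) + 2*t*exp(t) + exp(t), -6*t^2*exp(t) + 5*t*exp(t)]
  [3*t^2*exp(t)/2 - 5*t*exp(t), 3*t^2*exp(t) - t*exp(t), 9*t^2*exp(t)/2 - 3*t*exp(t) + exp(t)]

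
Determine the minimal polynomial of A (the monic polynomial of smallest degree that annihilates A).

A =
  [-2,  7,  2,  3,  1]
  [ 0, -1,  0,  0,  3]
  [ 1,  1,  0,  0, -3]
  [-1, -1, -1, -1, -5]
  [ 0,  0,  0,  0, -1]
x^3 + 3*x^2 + 3*x + 1

The characteristic polynomial is χ_A(x) = (x + 1)^5, so the eigenvalues are known. The minimal polynomial is
  m_A(x) = Π_λ (x − λ)^{k_λ}
where k_λ is the size of the *largest* Jordan block for λ (equivalently, the smallest k with (A − λI)^k v = 0 for every generalised eigenvector v of λ).

  λ = -1: largest Jordan block has size 3, contributing (x + 1)^3

So m_A(x) = (x + 1)^3 = x^3 + 3*x^2 + 3*x + 1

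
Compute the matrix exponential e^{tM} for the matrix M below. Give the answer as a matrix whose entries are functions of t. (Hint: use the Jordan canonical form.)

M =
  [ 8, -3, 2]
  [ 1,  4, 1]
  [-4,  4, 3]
e^{tM} =
  [-t^2*exp(5*t) + 3*t*exp(5*t) + exp(5*t), t^2*exp(5*t) - 3*t*exp(5*t), -t^2*exp(5*t)/2 + 2*t*exp(5*t)]
  [-t^2*exp(5*t) + t*exp(5*t), t^2*exp(5*t) - t*exp(5*t) + exp(5*t), -t^2*exp(5*t)/2 + t*exp(5*t)]
  [-4*t*exp(5*t), 4*t*exp(5*t), -2*t*exp(5*t) + exp(5*t)]

Strategy: write M = P · J · P⁻¹ where J is a Jordan canonical form, so e^{tM} = P · e^{tJ} · P⁻¹, and e^{tJ} can be computed block-by-block.

M has Jordan form
J =
  [5, 1, 0]
  [0, 5, 1]
  [0, 0, 5]
(up to reordering of blocks).

Per-block formulas:
  For a 3×3 Jordan block J_3(5): exp(t · J_3(5)) = e^(5t)·(I + t·N + (t^2/2)·N^2), where N is the 3×3 nilpotent shift.

After assembling e^{tJ} and conjugating by P, we get:

e^{tM} =
  [-t^2*exp(5*t) + 3*t*exp(5*t) + exp(5*t), t^2*exp(5*t) - 3*t*exp(5*t), -t^2*exp(5*t)/2 + 2*t*exp(5*t)]
  [-t^2*exp(5*t) + t*exp(5*t), t^2*exp(5*t) - t*exp(5*t) + exp(5*t), -t^2*exp(5*t)/2 + t*exp(5*t)]
  [-4*t*exp(5*t), 4*t*exp(5*t), -2*t*exp(5*t) + exp(5*t)]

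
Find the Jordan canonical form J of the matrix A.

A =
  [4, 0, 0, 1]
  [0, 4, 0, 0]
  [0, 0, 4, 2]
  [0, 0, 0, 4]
J_2(4) ⊕ J_1(4) ⊕ J_1(4)

The characteristic polynomial is
  det(x·I − A) = x^4 - 16*x^3 + 96*x^2 - 256*x + 256 = (x - 4)^4

Eigenvalues and multiplicities (the geometric multiplicity of λ is n − rank(A − λI), which equals the number of Jordan blocks for λ):
  λ = 4: algebraic multiplicity = 4, geometric multiplicity = 3

Determining the block sizes for each eigenvalue:
  λ = 4: 3 blocks summing to 4 forces exactly one block of size 2 and the rest size 1 → block sizes [2, 1, 1]

Assembling the blocks gives a Jordan form
J =
  [4, 1, 0, 0]
  [0, 4, 0, 0]
  [0, 0, 4, 0]
  [0, 0, 0, 4]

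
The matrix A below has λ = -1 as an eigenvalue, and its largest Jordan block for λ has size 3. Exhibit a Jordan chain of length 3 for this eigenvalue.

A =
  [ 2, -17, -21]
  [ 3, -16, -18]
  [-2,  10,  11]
A Jordan chain for λ = -1 of length 3:
v_1 = (-6, -6, 4)ᵀ
v_2 = (-17, -15, 10)ᵀ
v_3 = (0, 1, 0)ᵀ

Let N = A − (-1)·I. We want v_3 with N^3 v_3 = 0 but N^2 v_3 ≠ 0; then v_{j-1} := N · v_j for j = 3, …, 2.

Pick v_3 = (0, 1, 0)ᵀ.
Then v_2 = N · v_3 = (-17, -15, 10)ᵀ.
Then v_1 = N · v_2 = (-6, -6, 4)ᵀ.

Sanity check: (A − (-1)·I) v_1 = (0, 0, 0)ᵀ = 0. ✓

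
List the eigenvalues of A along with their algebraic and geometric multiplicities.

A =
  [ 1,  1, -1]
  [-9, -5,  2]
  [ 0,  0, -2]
λ = -2: alg = 3, geom = 1

Step 1 — factor the characteristic polynomial to read off the algebraic multiplicities:
  χ_A(x) = (x + 2)^3

Step 2 — compute geometric multiplicities via the rank-nullity identity g(λ) = n − rank(A − λI):
  rank(A − (-2)·I) = 2, so dim ker(A − (-2)·I) = n − 2 = 1

Summary:
  λ = -2: algebraic multiplicity = 3, geometric multiplicity = 1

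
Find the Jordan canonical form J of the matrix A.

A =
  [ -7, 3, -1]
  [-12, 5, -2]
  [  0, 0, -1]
J_2(-1) ⊕ J_1(-1)

The characteristic polynomial is
  det(x·I − A) = x^3 + 3*x^2 + 3*x + 1 = (x + 1)^3

Eigenvalues and multiplicities (the geometric multiplicity of λ is n − rank(A − λI), which equals the number of Jordan blocks for λ):
  λ = -1: algebraic multiplicity = 3, geometric multiplicity = 2

Determining the block sizes for each eigenvalue:
  λ = -1: 2 blocks summing to 3 forces exactly one block of size 2 and the rest size 1 → block sizes [2, 1]

Assembling the blocks gives a Jordan form
J =
  [-1,  1,  0]
  [ 0, -1,  0]
  [ 0,  0, -1]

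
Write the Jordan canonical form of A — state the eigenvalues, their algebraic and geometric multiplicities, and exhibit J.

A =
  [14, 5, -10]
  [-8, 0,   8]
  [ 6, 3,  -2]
J_2(4) ⊕ J_1(4)

The characteristic polynomial is
  det(x·I − A) = x^3 - 12*x^2 + 48*x - 64 = (x - 4)^3

Eigenvalues and multiplicities (the geometric multiplicity of λ is n − rank(A − λI), which equals the number of Jordan blocks for λ):
  λ = 4: algebraic multiplicity = 3, geometric multiplicity = 2

Determining the block sizes for each eigenvalue:
  λ = 4: 2 blocks summing to 3 forces exactly one block of size 2 and the rest size 1 → block sizes [2, 1]

Assembling the blocks gives a Jordan form
J =
  [4, 1, 0]
  [0, 4, 0]
  [0, 0, 4]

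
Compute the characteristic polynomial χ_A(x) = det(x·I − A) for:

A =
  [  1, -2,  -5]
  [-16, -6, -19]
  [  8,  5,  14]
x^3 - 9*x^2 + 27*x - 27

Expanding det(x·I − A) (e.g. by cofactor expansion or by noting that A is similar to its Jordan form J, which has the same characteristic polynomial as A) gives
  χ_A(x) = x^3 - 9*x^2 + 27*x - 27
which factors as (x - 3)^3. The eigenvalues (with algebraic multiplicities) are λ = 3 with multiplicity 3.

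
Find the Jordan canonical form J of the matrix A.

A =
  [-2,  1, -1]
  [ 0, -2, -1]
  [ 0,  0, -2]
J_3(-2)

The characteristic polynomial is
  det(x·I − A) = x^3 + 6*x^2 + 12*x + 8 = (x + 2)^3

Eigenvalues and multiplicities (the geometric multiplicity of λ is n − rank(A − λI), which equals the number of Jordan blocks for λ):
  λ = -2: algebraic multiplicity = 3, geometric multiplicity = 1

Determining the block sizes for each eigenvalue:
  λ = -2: one block (gm = 1), so the single block has size am = 3 → block sizes [3]

Assembling the blocks gives a Jordan form
J =
  [-2,  1,  0]
  [ 0, -2,  1]
  [ 0,  0, -2]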